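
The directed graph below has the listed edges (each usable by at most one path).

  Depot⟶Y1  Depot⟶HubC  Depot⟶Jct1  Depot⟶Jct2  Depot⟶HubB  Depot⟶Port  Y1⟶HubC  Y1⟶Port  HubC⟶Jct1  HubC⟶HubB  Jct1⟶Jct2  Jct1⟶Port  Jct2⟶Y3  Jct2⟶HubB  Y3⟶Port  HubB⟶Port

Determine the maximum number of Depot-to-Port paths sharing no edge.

Assign every edge capacity 1; by Menger, the answer equals the max flow.
Path Depot→Port (+1); total 1.
Path Depot→Y1→Port (+1); total 2.
Path Depot→Jct1→Port (+1); total 3.
Path Depot→HubB→Port (+1); total 4.
Path Depot→Jct2→Y3→Port (+1); total 5.
No residual Depot→Port path; max flow = 5.
Certifying cut of size 5: {Depot→Port, Depot→Y1, HubB→Port, Jct1→Port, Jct2→Y3}.

5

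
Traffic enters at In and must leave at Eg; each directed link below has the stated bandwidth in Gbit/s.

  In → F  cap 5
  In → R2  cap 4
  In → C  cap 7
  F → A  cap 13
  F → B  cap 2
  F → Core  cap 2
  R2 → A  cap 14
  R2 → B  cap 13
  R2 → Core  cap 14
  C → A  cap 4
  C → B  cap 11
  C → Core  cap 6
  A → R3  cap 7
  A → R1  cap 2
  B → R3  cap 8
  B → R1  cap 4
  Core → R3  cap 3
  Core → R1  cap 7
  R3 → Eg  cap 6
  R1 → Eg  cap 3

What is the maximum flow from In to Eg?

9

Augment In→F→A→R3→Eg: bottleneck 5, flow now 5.
Augment In→R2→A→R3→Eg: bottleneck 1, flow now 6.
Augment In→R2→A→R1→Eg: bottleneck 2, flow now 8.
Augment In→R2→B→R1→Eg: bottleneck 1, flow now 9.
No augmenting path remains; maximum flow = 9.
In the residual graph, reachable from In: {In, F, R2, C, A, B, Core, R3, R1}.
Min-cut edges: R3→Eg (6), R1→Eg (3); capacity 6 + 3 = 9.
This cut is saturated, so no flow can exceed 9.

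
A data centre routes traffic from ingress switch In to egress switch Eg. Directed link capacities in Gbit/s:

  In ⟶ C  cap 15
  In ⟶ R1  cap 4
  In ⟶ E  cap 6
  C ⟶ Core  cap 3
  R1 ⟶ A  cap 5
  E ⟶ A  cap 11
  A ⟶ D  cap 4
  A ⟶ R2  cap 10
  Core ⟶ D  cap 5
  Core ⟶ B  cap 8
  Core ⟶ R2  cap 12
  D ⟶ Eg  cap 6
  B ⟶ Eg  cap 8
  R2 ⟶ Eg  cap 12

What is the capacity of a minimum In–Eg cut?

Augment In→C→Core→D→Eg: bottleneck 3, flow now 3.
Augment In→R1→A→D→Eg: bottleneck 3, flow now 6.
Augment In→R1→A→R2→Eg: bottleneck 1, flow now 7.
Augment In→E→A→R2→Eg: bottleneck 6, flow now 13.
No augmenting path remains; maximum flow = 13.
By max-flow min-cut, the minimum cut capacity equals the max flow.
In the residual graph, reachable from In: {In, C}.
Min-cut edges: In→R1 (4), In→E (6), C→Core (3); capacity 4 + 6 + 3 = 13.

13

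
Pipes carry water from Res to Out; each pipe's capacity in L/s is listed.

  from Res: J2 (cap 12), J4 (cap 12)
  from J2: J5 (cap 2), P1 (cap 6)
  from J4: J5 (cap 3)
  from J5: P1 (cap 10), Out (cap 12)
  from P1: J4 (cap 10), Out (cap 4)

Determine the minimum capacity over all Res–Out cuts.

Augment Res→J2→J5→Out: bottleneck 2, flow now 2.
Augment Res→J2→P1→Out: bottleneck 4, flow now 6.
Augment Res→J4→J5→Out: bottleneck 3, flow now 9.
No augmenting path remains; maximum flow = 9.
By max-flow min-cut, the minimum cut capacity equals the max flow.
In the residual graph, reachable from Res: {Res, J2, J4, P1}.
Min-cut edges: J2→J5 (2), J4→J5 (3), P1→Out (4); capacity 2 + 3 + 4 = 9.

9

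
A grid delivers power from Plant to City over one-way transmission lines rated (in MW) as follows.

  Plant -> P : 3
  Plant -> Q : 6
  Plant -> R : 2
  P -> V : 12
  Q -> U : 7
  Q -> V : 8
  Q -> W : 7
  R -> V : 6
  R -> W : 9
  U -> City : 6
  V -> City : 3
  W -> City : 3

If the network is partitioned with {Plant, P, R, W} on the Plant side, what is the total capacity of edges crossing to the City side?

27

Edges leaving {Plant, P, R, W}: Plant→Q (6), P→V (12), R→V (6), W→City (3).
Cut capacity = 6 + 12 + 6 + 3 = 27.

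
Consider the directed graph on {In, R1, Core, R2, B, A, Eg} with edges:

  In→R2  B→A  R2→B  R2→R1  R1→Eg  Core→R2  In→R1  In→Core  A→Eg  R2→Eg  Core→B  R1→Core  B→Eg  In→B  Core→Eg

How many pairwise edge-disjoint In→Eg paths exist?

Assign every edge capacity 1; by Menger, the answer equals the max flow.
Path In→R1→Eg (+1); total 1.
Path In→Core→Eg (+1); total 2.
Path In→R2→Eg (+1); total 3.
Path In→B→Eg (+1); total 4.
No residual In→Eg path; max flow = 4.
Certifying cut of size 4: {In→B, In→Core, In→R1, In→R2}.

4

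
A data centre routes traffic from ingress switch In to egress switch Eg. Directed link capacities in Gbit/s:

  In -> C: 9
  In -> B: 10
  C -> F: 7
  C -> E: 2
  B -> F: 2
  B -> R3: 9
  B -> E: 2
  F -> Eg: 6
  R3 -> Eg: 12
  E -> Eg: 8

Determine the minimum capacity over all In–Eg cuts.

18

Augment In→C→F→Eg: bottleneck 6, flow now 6.
Augment In→C→E→Eg: bottleneck 2, flow now 8.
Augment In→B→R3→Eg: bottleneck 9, flow now 17.
Augment In→B→E→Eg: bottleneck 1, flow now 18.
No augmenting path remains; maximum flow = 18.
By max-flow min-cut, the minimum cut capacity equals the max flow.
In the residual graph, reachable from In: {In, C, F}.
Min-cut edges: In→B (10), C→E (2), F→Eg (6); capacity 10 + 2 + 6 = 18.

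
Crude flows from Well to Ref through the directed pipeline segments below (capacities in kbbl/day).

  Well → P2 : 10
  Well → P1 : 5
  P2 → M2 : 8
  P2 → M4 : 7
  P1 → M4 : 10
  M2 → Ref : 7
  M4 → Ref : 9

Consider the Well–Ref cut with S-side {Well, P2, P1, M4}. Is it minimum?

Given cut capacity: 8 + 9 = 17.
Augment Well→P2→M2→Ref: bottleneck 7, flow now 7.
Augment Well→P2→M4→Ref: bottleneck 3, flow now 10.
Augment Well→P1→M4→Ref: bottleneck 5, flow now 15.
No augmenting path remains; maximum flow = 15.
In the residual graph, reachable from Well: {Well}.
Min-cut edges: Well→P2 (10), Well→P1 (5); capacity 10 + 5 = 15.
Cut capacity 17 exceeds the max flow 15, so it is not minimum.

No — its capacity is 17, but the minimum cut has capacity 15.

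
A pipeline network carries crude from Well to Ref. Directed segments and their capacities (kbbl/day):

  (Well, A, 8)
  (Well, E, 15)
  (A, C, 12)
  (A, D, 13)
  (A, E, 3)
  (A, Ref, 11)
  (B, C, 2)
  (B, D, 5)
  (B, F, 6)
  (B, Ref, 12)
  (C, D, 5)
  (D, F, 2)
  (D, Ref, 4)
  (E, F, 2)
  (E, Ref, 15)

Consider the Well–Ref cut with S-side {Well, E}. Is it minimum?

No — its capacity is 25, but the minimum cut has capacity 23.

Given cut capacity: 8 + 2 + 15 = 25.
Augment Well→A→Ref: bottleneck 8, flow now 8.
Augment Well→E→Ref: bottleneck 15, flow now 23.
No augmenting path remains; maximum flow = 23.
In the residual graph, reachable from Well: {Well}.
Min-cut edges: Well→A (8), Well→E (15); capacity 8 + 15 = 23.
Cut capacity 25 exceeds the max flow 23, so it is not minimum.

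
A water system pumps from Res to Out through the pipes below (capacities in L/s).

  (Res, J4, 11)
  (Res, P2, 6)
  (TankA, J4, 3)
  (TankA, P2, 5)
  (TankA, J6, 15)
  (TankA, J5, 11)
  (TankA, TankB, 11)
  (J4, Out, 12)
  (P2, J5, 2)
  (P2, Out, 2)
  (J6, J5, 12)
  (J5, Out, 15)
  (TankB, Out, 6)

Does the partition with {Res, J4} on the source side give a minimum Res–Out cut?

Given cut capacity: 6 + 12 = 18.
Augment Res→J4→Out: bottleneck 11, flow now 11.
Augment Res→P2→Out: bottleneck 2, flow now 13.
Augment Res→P2→J5→Out: bottleneck 2, flow now 15.
No augmenting path remains; maximum flow = 15.
In the residual graph, reachable from Res: {Res, P2}.
Min-cut edges: Res→J4 (11), P2→J5 (2), P2→Out (2); capacity 11 + 2 + 2 = 15.
Cut capacity 18 exceeds the max flow 15, so it is not minimum.

No — its capacity is 18, but the minimum cut has capacity 15.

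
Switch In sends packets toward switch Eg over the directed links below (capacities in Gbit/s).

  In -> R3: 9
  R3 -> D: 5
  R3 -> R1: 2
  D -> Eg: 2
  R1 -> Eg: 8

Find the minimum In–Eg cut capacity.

Augment In→R3→D→Eg: bottleneck 2, flow now 2.
Augment In→R3→R1→Eg: bottleneck 2, flow now 4.
No augmenting path remains; maximum flow = 4.
By max-flow min-cut, the minimum cut capacity equals the max flow.
In the residual graph, reachable from In: {In, R3, D}.
Min-cut edges: R3→R1 (2), D→Eg (2); capacity 2 + 2 = 4.

4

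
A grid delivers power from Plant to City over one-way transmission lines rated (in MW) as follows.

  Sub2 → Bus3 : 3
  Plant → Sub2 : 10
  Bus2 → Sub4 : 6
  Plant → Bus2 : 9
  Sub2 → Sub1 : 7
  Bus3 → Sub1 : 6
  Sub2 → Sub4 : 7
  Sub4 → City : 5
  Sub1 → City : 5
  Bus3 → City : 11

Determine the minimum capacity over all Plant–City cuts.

13

Augment Plant→Bus2→Sub4→City: bottleneck 5, flow now 5.
Augment Plant→Sub2→Bus3→City: bottleneck 3, flow now 8.
Augment Plant→Sub2→Sub1→City: bottleneck 5, flow now 13.
No augmenting path remains; maximum flow = 13.
By max-flow min-cut, the minimum cut capacity equals the max flow.
In the residual graph, reachable from Plant: {Plant, Bus2, Sub2, Sub1, Sub4}.
Min-cut edges: Sub2→Bus3 (3), Sub1→City (5), Sub4→City (5); capacity 3 + 5 + 5 = 13.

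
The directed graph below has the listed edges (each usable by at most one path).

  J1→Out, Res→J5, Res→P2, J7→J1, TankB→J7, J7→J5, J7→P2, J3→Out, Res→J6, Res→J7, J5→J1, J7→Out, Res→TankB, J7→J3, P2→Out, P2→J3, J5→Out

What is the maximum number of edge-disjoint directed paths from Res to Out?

Assign every edge capacity 1; by Menger, the answer equals the max flow.
Path Res→J7→Out (+1); total 1.
Path Res→P2→Out (+1); total 2.
Path Res→J5→Out (+1); total 3.
Path Res→TankB→J7→J1→Out (+1); total 4.
No residual Res→Out path; max flow = 4.
Certifying cut of size 4: {Res→J5, Res→J7, Res→P2, Res→TankB}.

4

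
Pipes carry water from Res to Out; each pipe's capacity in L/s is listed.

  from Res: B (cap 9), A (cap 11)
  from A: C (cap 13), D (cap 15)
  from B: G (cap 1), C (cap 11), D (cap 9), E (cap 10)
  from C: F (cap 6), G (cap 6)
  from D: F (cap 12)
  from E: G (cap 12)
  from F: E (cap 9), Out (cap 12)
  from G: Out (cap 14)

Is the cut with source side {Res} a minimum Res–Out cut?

Given cut capacity: 11 + 9 = 20.
Augment Res→B→G→Out: bottleneck 1, flow now 1.
Augment Res→A→C→F→Out: bottleneck 6, flow now 7.
Augment Res→A→C→G→Out: bottleneck 5, flow now 12.
Augment Res→B→C→G→Out: bottleneck 1, flow now 13.
Augment Res→B→D→F→Out: bottleneck 6, flow now 19.
Augment Res→B→E→G→Out: bottleneck 1, flow now 20.
No augmenting path remains; maximum flow = 20.
Cut capacity 20 equals the max flow, so it is a minimum cut.

Yes — it is a minimum cut (capacity 20).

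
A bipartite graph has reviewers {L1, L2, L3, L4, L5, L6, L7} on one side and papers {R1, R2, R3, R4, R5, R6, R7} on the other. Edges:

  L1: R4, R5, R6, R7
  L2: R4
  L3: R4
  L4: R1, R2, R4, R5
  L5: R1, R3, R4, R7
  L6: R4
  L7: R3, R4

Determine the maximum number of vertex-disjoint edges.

5

Unit-capacity flow: source→left, listed edges, right→sink; max matching = max flow.
Augmenting path L1→R4 (+1); matched 1.
Augmenting path L4→R1 (+1); matched 2.
Augmenting path L5→R3 (+1); matched 3.
Augmenting path L2→R4→L1→R5 (+1); matched 4.
Augmenting path L7→R3→L5→R7 (+1); matched 5.
No augmenting path remains; maximum matching = 5.
König certificate: {L1, L4, L5, L7, R4} is a vertex cover of size 5 (every listed pair touches it), so no matching can be larger.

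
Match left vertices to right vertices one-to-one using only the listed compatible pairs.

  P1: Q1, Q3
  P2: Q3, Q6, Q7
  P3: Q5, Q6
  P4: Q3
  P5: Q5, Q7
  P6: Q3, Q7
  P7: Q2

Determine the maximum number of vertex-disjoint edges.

6

Unit-capacity flow: source→left, listed edges, right→sink; max matching = max flow.
Augmenting path P1→Q1 (+1); matched 1.
Augmenting path P2→Q3 (+1); matched 2.
Augmenting path P3→Q5 (+1); matched 3.
Augmenting path P5→Q7 (+1); matched 4.
Augmenting path P7→Q2 (+1); matched 5.
Augmenting path P4→Q3→P2→Q6 (+1); matched 6.
No augmenting path remains; maximum matching = 6.
König certificate: {P1, P7, Q3, Q5, Q6, Q7} is a vertex cover of size 6 (every listed pair touches it), so no matching can be larger.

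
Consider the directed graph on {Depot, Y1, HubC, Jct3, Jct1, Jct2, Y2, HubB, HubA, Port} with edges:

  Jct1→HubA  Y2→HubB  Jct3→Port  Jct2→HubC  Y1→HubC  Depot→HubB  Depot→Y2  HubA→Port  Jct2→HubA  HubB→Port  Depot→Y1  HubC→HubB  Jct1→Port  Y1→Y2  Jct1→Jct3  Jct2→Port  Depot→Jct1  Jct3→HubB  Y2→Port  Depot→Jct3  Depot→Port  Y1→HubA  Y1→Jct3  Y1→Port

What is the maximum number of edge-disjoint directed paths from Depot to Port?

6

Assign every edge capacity 1; by Menger, the answer equals the max flow.
Path Depot→Port (+1); total 1.
Path Depot→Y1→Port (+1); total 2.
Path Depot→Jct3→Port (+1); total 3.
Path Depot→Jct1→Port (+1); total 4.
Path Depot→Y2→Port (+1); total 5.
Path Depot→HubB→Port (+1); total 6.
No residual Depot→Port path; max flow = 6.
Certifying cut of size 6: {Depot→HubB, Depot→Jct1, Depot→Jct3, Depot→Port, Depot→Y1, Depot→Y2}.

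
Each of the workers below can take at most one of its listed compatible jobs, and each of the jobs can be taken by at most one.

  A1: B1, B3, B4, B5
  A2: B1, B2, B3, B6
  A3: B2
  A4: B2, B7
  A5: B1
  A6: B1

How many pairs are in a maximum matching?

5

Unit-capacity flow: source→left, listed edges, right→sink; max matching = max flow.
Augmenting path A1→B1 (+1); matched 1.
Augmenting path A2→B2 (+1); matched 2.
Augmenting path A4→B7 (+1); matched 3.
Augmenting path A3→B2→A2→B3 (+1); matched 4.
Augmenting path A5→B1→A1→B4 (+1); matched 5.
No augmenting path remains; maximum matching = 5.
König certificate: {A1, A2, A3, A4, B1} is a vertex cover of size 5 (every listed pair touches it), so no matching can be larger.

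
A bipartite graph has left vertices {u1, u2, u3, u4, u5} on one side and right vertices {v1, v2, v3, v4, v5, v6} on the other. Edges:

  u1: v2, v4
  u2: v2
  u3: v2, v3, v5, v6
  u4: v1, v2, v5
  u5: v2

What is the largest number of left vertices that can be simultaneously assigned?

4

Unit-capacity flow: source→left, listed edges, right→sink; max matching = max flow.
Augmenting path u1→v2 (+1); matched 1.
Augmenting path u3→v3 (+1); matched 2.
Augmenting path u4→v1 (+1); matched 3.
Augmenting path u2→v2→u1→v4 (+1); matched 4.
No augmenting path remains; maximum matching = 4.
König certificate: {u1, u3, u4, v2} is a vertex cover of size 4 (every listed pair touches it), so no matching can be larger.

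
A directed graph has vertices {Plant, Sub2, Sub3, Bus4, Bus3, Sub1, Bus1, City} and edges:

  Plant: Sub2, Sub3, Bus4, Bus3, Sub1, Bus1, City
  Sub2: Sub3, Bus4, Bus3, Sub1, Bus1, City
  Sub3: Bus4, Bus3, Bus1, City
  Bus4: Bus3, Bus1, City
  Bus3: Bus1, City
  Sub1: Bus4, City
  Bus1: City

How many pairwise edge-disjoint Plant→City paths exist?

Assign every edge capacity 1; by Menger, the answer equals the max flow.
Path Plant→City (+1); total 1.
Path Plant→Sub2→City (+1); total 2.
Path Plant→Sub3→City (+1); total 3.
Path Plant→Bus4→City (+1); total 4.
Path Plant→Bus3→City (+1); total 5.
Path Plant→Sub1→City (+1); total 6.
Path Plant→Bus1→City (+1); total 7.
No residual Plant→City path; max flow = 7.
Certifying cut of size 7: {Plant→Bus1, Plant→Bus3, Plant→Bus4, Plant→City, Plant→Sub1, Plant→Sub2, Plant→Sub3}.

7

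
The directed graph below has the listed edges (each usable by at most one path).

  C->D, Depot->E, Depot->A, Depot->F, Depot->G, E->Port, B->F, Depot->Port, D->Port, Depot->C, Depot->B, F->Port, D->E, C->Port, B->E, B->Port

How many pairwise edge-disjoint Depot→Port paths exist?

5

Assign every edge capacity 1; by Menger, the answer equals the max flow.
Path Depot→Port (+1); total 1.
Path Depot→B→Port (+1); total 2.
Path Depot→C→Port (+1); total 3.
Path Depot→E→Port (+1); total 4.
Path Depot→F→Port (+1); total 5.
No residual Depot→Port path; max flow = 5.
Certifying cut of size 5: {Depot→B, Depot→C, Depot→E, Depot→F, Depot→Port}.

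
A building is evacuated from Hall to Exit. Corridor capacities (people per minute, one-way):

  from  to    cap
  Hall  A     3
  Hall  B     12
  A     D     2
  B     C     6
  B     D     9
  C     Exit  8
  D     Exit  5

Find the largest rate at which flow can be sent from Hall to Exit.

11

Augment Hall→A→D→Exit: bottleneck 2, flow now 2.
Augment Hall→B→C→Exit: bottleneck 6, flow now 8.
Augment Hall→B→D→Exit: bottleneck 3, flow now 11.
No augmenting path remains; maximum flow = 11.
In the residual graph, reachable from Hall: {Hall, A, B, D}.
Min-cut edges: B→C (6), D→Exit (5); capacity 6 + 5 = 11.
This cut is saturated, so no flow can exceed 11.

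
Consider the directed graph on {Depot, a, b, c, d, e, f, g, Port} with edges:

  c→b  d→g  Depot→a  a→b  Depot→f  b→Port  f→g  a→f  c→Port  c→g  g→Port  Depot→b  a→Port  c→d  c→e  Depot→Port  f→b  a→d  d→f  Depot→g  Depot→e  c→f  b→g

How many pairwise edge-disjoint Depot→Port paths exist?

Assign every edge capacity 1; by Menger, the answer equals the max flow.
Path Depot→Port (+1); total 1.
Path Depot→a→Port (+1); total 2.
Path Depot→b→Port (+1); total 3.
Path Depot→g→Port (+1); total 4.
No residual Depot→Port path; max flow = 4.
Certifying cut of size 4: {Depot→Port, Depot→a, b→Port, g→Port}.

4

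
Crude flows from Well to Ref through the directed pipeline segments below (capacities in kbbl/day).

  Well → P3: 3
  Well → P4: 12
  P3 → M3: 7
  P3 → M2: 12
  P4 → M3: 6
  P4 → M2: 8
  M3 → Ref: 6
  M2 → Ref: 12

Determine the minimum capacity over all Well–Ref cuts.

15

Augment Well→P3→M3→Ref: bottleneck 3, flow now 3.
Augment Well→P4→M3→Ref: bottleneck 3, flow now 6.
Augment Well→P4→M2→Ref: bottleneck 8, flow now 14.
Augment Well→P4→M3→P3→M2→Ref: bottleneck 1, flow now 15. (uses reverse residual edge)
No augmenting path remains; maximum flow = 15.
By max-flow min-cut, the minimum cut capacity equals the max flow.
In the residual graph, reachable from Well: {Well}.
Min-cut edges: Well→P3 (3), Well→P4 (12); capacity 3 + 12 = 15.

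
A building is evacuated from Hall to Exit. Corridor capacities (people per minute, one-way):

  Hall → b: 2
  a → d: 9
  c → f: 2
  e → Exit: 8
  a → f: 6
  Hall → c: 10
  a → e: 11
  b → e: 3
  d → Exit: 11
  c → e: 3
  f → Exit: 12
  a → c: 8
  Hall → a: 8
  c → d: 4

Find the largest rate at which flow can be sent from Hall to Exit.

Augment Hall→a→d→Exit: bottleneck 8, flow now 8.
Augment Hall→b→e→Exit: bottleneck 2, flow now 10.
Augment Hall→c→d→Exit: bottleneck 3, flow now 13.
Augment Hall→c→e→Exit: bottleneck 3, flow now 16.
Augment Hall→c→f→Exit: bottleneck 2, flow now 18.
Augment Hall→c→d→a→e→Exit: bottleneck 1, flow now 19. (uses reverse residual edge)
No augmenting path remains; maximum flow = 19.
In the residual graph, reachable from Hall: {Hall, c}.
Min-cut edges: Hall→a (8), Hall→b (2), c→d (4), c→e (3), c→f (2); capacity 8 + 2 + 4 + 3 + 2 = 19.
This cut is saturated, so no flow can exceed 19.

19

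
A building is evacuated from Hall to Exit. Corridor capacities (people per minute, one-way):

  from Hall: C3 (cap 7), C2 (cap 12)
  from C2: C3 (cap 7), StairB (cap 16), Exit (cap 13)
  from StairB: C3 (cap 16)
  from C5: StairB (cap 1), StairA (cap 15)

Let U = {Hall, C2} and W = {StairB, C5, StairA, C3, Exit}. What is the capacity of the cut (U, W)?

43

Edges leaving {Hall, C2}: Hall→C3 (7), C2→StairB (16), C2→C3 (7), C2→Exit (13).
Cut capacity = 7 + 16 + 7 + 13 = 43.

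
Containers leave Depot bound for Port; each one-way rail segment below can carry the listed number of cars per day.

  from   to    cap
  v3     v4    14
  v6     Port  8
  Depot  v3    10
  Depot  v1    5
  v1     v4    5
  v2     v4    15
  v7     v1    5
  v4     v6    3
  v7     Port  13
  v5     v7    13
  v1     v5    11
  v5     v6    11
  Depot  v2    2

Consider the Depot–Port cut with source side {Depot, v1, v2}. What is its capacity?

Edges leaving {Depot, v1, v2}: Depot→v3 (10), v1→v4 (5), v1→v5 (11), v2→v4 (15).
Cut capacity = 10 + 5 + 11 + 15 = 41.

41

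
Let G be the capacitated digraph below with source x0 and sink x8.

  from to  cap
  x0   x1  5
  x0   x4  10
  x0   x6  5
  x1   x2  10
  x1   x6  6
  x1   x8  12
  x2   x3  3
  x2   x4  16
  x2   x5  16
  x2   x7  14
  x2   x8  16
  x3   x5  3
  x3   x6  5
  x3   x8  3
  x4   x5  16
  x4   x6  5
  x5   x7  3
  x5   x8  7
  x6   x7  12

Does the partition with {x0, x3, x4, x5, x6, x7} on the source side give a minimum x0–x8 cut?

No — its capacity is 15, but the minimum cut has capacity 12.

Given cut capacity: 5 + 3 + 7 = 15.
Augment x0→x1→x8: bottleneck 5, flow now 5.
Augment x0→x4→x5→x8: bottleneck 7, flow now 12.
No augmenting path remains; maximum flow = 12.
In the residual graph, reachable from x0: {x0, x4, x5, x6, x7}.
Min-cut edges: x0→x1 (5), x5→x8 (7); capacity 5 + 7 = 12.
Cut capacity 15 exceeds the max flow 12, so it is not minimum.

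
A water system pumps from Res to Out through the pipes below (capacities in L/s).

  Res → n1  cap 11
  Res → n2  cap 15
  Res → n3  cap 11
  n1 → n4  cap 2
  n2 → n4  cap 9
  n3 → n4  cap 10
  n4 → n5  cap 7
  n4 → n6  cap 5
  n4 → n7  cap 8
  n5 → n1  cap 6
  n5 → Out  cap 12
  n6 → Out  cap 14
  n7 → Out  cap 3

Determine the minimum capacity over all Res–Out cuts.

15

Augment Res→n1→n4→n5→Out: bottleneck 2, flow now 2.
Augment Res→n2→n4→n5→Out: bottleneck 5, flow now 7.
Augment Res→n2→n4→n6→Out: bottleneck 4, flow now 11.
Augment Res→n3→n4→n6→Out: bottleneck 1, flow now 12.
Augment Res→n3→n4→n7→Out: bottleneck 3, flow now 15.
No augmenting path remains; maximum flow = 15.
By max-flow min-cut, the minimum cut capacity equals the max flow.
In the residual graph, reachable from Res: {Res, n1, n2, n3, n4, n7}.
Min-cut edges: n4→n5 (7), n4→n6 (5), n7→Out (3); capacity 7 + 5 + 3 = 15.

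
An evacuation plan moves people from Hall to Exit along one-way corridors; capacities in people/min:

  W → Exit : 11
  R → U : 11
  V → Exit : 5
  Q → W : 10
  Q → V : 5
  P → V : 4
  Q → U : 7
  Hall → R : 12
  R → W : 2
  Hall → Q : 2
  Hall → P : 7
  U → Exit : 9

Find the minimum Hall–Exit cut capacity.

Augment Hall→P→V→Exit: bottleneck 4, flow now 4.
Augment Hall→Q→U→Exit: bottleneck 2, flow now 6.
Augment Hall→R→U→Exit: bottleneck 7, flow now 13.
Augment Hall→R→W→Exit: bottleneck 2, flow now 15.
Augment Hall→R→U→Q→V→Exit: bottleneck 1, flow now 16. (uses reverse residual edge)
Augment Hall→R→U→Q→W→Exit: bottleneck 1, flow now 17. (uses reverse residual edge)
No augmenting path remains; maximum flow = 17.
By max-flow min-cut, the minimum cut capacity equals the max flow.
In the residual graph, reachable from Hall: {Hall, P, R, U}.
Min-cut edges: Hall→Q (2), P→V (4), R→W (2), U→Exit (9); capacity 2 + 4 + 2 + 9 = 17.

17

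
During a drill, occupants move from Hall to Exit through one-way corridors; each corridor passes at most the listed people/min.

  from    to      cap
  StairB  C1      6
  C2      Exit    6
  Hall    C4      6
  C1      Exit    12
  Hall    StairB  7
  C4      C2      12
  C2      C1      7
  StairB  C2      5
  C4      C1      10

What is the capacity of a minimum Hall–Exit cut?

Augment Hall→C4→C2→Exit: bottleneck 6, flow now 6.
Augment Hall→StairB→C1→Exit: bottleneck 6, flow now 12.
Augment Hall→StairB→C2→C1→Exit: bottleneck 1, flow now 13.
No augmenting path remains; maximum flow = 13.
By max-flow min-cut, the minimum cut capacity equals the max flow.
In the residual graph, reachable from Hall: {Hall}.
Min-cut edges: Hall→C4 (6), Hall→StairB (7); capacity 6 + 7 = 13.

13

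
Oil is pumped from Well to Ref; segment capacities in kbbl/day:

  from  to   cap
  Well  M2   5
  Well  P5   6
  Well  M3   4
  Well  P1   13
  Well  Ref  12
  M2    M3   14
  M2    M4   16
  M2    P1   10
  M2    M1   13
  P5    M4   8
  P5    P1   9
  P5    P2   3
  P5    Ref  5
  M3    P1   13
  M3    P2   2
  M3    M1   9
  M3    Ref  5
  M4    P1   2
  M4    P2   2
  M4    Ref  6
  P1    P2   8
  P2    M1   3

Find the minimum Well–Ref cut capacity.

27

Augment Well→Ref: bottleneck 12, flow now 12.
Augment Well→P5→Ref: bottleneck 5, flow now 17.
Augment Well→M3→Ref: bottleneck 4, flow now 21.
Augment Well→M2→M3→Ref: bottleneck 1, flow now 22.
Augment Well→M2→M4→Ref: bottleneck 4, flow now 26.
Augment Well→P5→M4→Ref: bottleneck 1, flow now 27.
No augmenting path remains; maximum flow = 27.
By max-flow min-cut, the minimum cut capacity equals the max flow.
In the residual graph, reachable from Well: {Well, P1, P2, M1}.
Min-cut edges: Well→M2 (5), Well→P5 (6), Well→M3 (4), Well→Ref (12); capacity 5 + 6 + 4 + 12 = 27.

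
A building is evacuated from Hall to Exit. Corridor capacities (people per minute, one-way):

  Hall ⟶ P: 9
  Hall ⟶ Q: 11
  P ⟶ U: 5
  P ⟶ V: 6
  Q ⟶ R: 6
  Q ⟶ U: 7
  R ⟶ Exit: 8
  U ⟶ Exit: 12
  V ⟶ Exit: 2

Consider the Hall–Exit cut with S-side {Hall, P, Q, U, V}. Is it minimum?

Given cut capacity: 6 + 12 + 2 = 20.
Augment Hall→P→U→Exit: bottleneck 5, flow now 5.
Augment Hall→P→V→Exit: bottleneck 2, flow now 7.
Augment Hall→Q→R→Exit: bottleneck 6, flow now 13.
Augment Hall→Q→U→Exit: bottleneck 5, flow now 18.
No augmenting path remains; maximum flow = 18.
In the residual graph, reachable from Hall: {Hall, P, V}.
Min-cut edges: Hall→Q (11), P→U (5), V→Exit (2); capacity 11 + 5 + 2 = 18.
Cut capacity 20 exceeds the max flow 18, so it is not minimum.

No — its capacity is 20, but the minimum cut has capacity 18.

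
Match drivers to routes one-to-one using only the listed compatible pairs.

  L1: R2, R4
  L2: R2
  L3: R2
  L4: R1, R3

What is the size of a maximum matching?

Unit-capacity flow: source→left, listed edges, right→sink; max matching = max flow.
Augmenting path L1→R2 (+1); matched 1.
Augmenting path L4→R1 (+1); matched 2.
Augmenting path L2→R2→L1→R4 (+1); matched 3.
No augmenting path remains; maximum matching = 3.
König certificate: {L1, L4, R2} is a vertex cover of size 3 (every listed pair touches it), so no matching can be larger.

3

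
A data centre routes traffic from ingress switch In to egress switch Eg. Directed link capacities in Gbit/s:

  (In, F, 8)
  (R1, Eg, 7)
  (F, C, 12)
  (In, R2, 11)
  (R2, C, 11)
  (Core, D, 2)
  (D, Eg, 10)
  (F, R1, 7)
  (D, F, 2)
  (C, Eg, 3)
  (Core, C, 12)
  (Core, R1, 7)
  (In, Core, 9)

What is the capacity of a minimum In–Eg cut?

12

Augment In→F→C→Eg: bottleneck 3, flow now 3.
Augment In→F→R1→Eg: bottleneck 5, flow now 8.
Augment In→Core→D→Eg: bottleneck 2, flow now 10.
Augment In→Core→R1→Eg: bottleneck 2, flow now 12.
No augmenting path remains; maximum flow = 12.
By max-flow min-cut, the minimum cut capacity equals the max flow.
In the residual graph, reachable from In: {In, F, R2, Core, C, R1}.
Min-cut edges: Core→D (2), C→Eg (3), R1→Eg (7); capacity 2 + 3 + 7 = 12.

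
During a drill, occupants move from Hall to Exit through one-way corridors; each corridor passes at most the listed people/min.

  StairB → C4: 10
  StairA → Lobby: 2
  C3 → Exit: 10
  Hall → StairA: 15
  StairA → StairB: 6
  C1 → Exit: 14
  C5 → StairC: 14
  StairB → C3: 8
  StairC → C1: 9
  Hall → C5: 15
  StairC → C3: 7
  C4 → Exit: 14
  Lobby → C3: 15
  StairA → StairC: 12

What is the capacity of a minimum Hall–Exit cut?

Augment Hall→StairA→Lobby→C3→Exit: bottleneck 2, flow now 2.
Augment Hall→StairA→StairB→C4→Exit: bottleneck 6, flow now 8.
Augment Hall→StairA→StairC→C1→Exit: bottleneck 7, flow now 15.
Augment Hall→C5→StairC→C1→Exit: bottleneck 2, flow now 17.
Augment Hall→C5→StairC→C3→Exit: bottleneck 7, flow now 24.
No augmenting path remains; maximum flow = 24.
By max-flow min-cut, the minimum cut capacity equals the max flow.
In the residual graph, reachable from Hall: {Hall, StairA, C5, StairC}.
Min-cut edges: StairA→Lobby (2), StairA→StairB (6), StairC→C1 (9), StairC→C3 (7); capacity 2 + 6 + 9 + 7 = 24.

24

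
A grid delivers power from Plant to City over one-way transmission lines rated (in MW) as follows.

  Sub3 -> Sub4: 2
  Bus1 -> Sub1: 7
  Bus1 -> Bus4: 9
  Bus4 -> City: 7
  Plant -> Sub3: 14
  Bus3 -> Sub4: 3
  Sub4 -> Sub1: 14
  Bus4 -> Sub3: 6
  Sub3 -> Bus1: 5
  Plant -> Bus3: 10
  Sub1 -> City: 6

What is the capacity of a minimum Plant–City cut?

10

Augment Plant→Sub3→Bus1→Sub1→City: bottleneck 5, flow now 5.
Augment Plant→Sub3→Sub4→Sub1→City: bottleneck 1, flow now 6.
Augment Plant→Sub3→Sub4→Sub1→Bus1→Bus4→City: bottleneck 1, flow now 7. (uses reverse residual edge)
Augment Plant→Bus3→Sub4→Sub1→Bus1→Bus4→City: bottleneck 3, flow now 10. (uses reverse residual edge)
No augmenting path remains; maximum flow = 10.
By max-flow min-cut, the minimum cut capacity equals the max flow.
In the residual graph, reachable from Plant: {Plant, Sub3, Bus3}.
Min-cut edges: Sub3→Bus1 (5), Sub3→Sub4 (2), Bus3→Sub4 (3); capacity 5 + 2 + 3 = 10.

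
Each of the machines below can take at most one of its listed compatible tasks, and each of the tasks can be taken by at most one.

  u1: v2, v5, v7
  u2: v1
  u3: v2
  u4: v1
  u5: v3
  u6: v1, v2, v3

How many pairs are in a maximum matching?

Unit-capacity flow: source→left, listed edges, right→sink; max matching = max flow.
Augmenting path u1→v2 (+1); matched 1.
Augmenting path u2→v1 (+1); matched 2.
Augmenting path u5→v3 (+1); matched 3.
Augmenting path u3→v2→u1→v5 (+1); matched 4.
No augmenting path remains; maximum matching = 4.
König certificate: {u1, v1, v2, v3} is a vertex cover of size 4 (every listed pair touches it), so no matching can be larger.

4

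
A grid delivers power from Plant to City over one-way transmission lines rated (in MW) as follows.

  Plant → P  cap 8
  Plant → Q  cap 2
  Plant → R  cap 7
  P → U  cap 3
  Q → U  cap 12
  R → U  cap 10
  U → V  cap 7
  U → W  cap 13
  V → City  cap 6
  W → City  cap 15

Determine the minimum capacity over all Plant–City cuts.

Augment Plant→P→U→V→City: bottleneck 3, flow now 3.
Augment Plant→Q→U→V→City: bottleneck 2, flow now 5.
Augment Plant→R→U→V→City: bottleneck 1, flow now 6.
Augment Plant→R→U→W→City: bottleneck 6, flow now 12.
No augmenting path remains; maximum flow = 12.
By max-flow min-cut, the minimum cut capacity equals the max flow.
In the residual graph, reachable from Plant: {Plant, P}.
Min-cut edges: Plant→Q (2), Plant→R (7), P→U (3); capacity 2 + 7 + 3 = 12.

12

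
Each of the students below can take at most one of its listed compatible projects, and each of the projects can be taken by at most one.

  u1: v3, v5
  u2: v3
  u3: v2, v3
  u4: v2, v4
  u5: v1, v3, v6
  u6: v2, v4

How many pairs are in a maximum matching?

5

Unit-capacity flow: source→left, listed edges, right→sink; max matching = max flow.
Augmenting path u1→v3 (+1); matched 1.
Augmenting path u3→v2 (+1); matched 2.
Augmenting path u4→v4 (+1); matched 3.
Augmenting path u5→v1 (+1); matched 4.
Augmenting path u2→v3→u1→v5 (+1); matched 5.
No augmenting path remains; maximum matching = 5.
König certificate: {u1, u5, v2, v3, v4} is a vertex cover of size 5 (every listed pair touches it), so no matching can be larger.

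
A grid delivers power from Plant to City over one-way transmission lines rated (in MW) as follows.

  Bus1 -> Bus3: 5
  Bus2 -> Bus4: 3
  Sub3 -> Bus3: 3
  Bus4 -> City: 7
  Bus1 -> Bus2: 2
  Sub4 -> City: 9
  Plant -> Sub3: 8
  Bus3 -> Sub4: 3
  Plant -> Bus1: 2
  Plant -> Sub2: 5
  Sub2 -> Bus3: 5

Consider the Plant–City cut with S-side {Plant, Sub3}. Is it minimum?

Given cut capacity: 5 + 2 + 3 = 10.
Augment Plant→Sub2→Bus3→Sub4→City: bottleneck 3, flow now 3.
Augment Plant→Bus1→Bus2→Bus4→City: bottleneck 2, flow now 5.
No augmenting path remains; maximum flow = 5.
In the residual graph, reachable from Plant: {Plant, Sub2, Sub3, Bus3}.
Min-cut edges: Plant→Bus1 (2), Bus3→Sub4 (3); capacity 2 + 3 = 5.
Cut capacity 10 exceeds the max flow 5, so it is not minimum.

No — its capacity is 10, but the minimum cut has capacity 5.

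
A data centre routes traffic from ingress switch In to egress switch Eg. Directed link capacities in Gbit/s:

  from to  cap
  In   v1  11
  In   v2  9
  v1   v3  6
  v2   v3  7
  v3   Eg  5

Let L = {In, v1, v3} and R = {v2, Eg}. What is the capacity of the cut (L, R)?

14

Edges leaving {In, v1, v3}: In→v2 (9), v3→Eg (5).
Cut capacity = 9 + 5 = 14.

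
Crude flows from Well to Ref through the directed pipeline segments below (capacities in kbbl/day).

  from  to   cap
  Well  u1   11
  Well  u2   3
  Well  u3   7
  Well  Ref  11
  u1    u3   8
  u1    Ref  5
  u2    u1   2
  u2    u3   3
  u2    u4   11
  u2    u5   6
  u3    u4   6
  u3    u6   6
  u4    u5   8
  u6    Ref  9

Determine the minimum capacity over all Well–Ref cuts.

Augment Well→Ref: bottleneck 11, flow now 11.
Augment Well→u1→Ref: bottleneck 5, flow now 16.
Augment Well→u3→u6→Ref: bottleneck 6, flow now 22.
No augmenting path remains; maximum flow = 22.
By max-flow min-cut, the minimum cut capacity equals the max flow.
In the residual graph, reachable from Well: {Well, u1, u2, u3, u4, u5}.
Min-cut edges: Well→Ref (11), u1→Ref (5), u3→u6 (6); capacity 11 + 5 + 6 = 22.

22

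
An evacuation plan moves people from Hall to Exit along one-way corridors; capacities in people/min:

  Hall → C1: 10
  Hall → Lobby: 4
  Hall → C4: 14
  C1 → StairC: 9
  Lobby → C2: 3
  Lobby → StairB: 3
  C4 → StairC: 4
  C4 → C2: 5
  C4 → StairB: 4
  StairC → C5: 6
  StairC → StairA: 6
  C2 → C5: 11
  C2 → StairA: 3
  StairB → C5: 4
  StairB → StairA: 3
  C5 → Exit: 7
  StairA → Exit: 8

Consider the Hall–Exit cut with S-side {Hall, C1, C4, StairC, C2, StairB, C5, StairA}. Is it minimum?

No — its capacity is 19, but the minimum cut has capacity 15.

Given cut capacity: 4 + 7 + 8 = 19.
Augment Hall→C1→StairC→C5→Exit: bottleneck 6, flow now 6.
Augment Hall→C1→StairC→StairA→Exit: bottleneck 3, flow now 9.
Augment Hall→Lobby→C2→C5→Exit: bottleneck 1, flow now 10.
Augment Hall→Lobby→C2→StairA→Exit: bottleneck 2, flow now 12.
Augment Hall→Lobby→StairB→StairA→Exit: bottleneck 1, flow now 13.
Augment Hall→C4→StairC→StairA→Exit: bottleneck 2, flow now 15.
No augmenting path remains; maximum flow = 15.
In the residual graph, reachable from Hall: {Hall, C1, Lobby, C4, StairC, C2, StairB, C5, StairA}.
Min-cut edges: C5→Exit (7), StairA→Exit (8); capacity 7 + 8 = 15.
Cut capacity 19 exceeds the max flow 15, so it is not minimum.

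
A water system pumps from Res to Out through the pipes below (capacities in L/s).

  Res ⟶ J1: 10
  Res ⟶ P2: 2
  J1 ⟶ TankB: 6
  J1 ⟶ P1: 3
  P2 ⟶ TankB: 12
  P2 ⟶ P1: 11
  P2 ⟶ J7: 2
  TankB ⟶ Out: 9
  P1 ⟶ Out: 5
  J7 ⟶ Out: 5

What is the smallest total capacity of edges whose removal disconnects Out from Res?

11

Augment Res→J1→TankB→Out: bottleneck 6, flow now 6.
Augment Res→J1→P1→Out: bottleneck 3, flow now 9.
Augment Res→P2→TankB→Out: bottleneck 2, flow now 11.
No augmenting path remains; maximum flow = 11.
By max-flow min-cut, the minimum cut capacity equals the max flow.
In the residual graph, reachable from Res: {Res, J1}.
Min-cut edges: Res→P2 (2), J1→TankB (6), J1→P1 (3); capacity 2 + 6 + 3 = 11.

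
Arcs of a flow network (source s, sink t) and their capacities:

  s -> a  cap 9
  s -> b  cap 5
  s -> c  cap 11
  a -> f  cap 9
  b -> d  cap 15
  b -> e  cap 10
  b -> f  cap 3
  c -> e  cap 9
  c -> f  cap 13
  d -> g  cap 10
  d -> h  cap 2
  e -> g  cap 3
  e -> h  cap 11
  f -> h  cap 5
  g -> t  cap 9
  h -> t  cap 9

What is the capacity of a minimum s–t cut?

17

Augment s→a→f→h→t: bottleneck 5, flow now 5.
Augment s→b→d→g→t: bottleneck 5, flow now 10.
Augment s→c→e→g→t: bottleneck 3, flow now 13.
Augment s→c→e→h→t: bottleneck 4, flow now 17.
No augmenting path remains; maximum flow = 17.
By max-flow min-cut, the minimum cut capacity equals the max flow.
In the residual graph, reachable from s: {s, a, c, e, f, h}.
Min-cut edges: s→b (5), e→g (3), h→t (9); capacity 5 + 3 + 9 = 17.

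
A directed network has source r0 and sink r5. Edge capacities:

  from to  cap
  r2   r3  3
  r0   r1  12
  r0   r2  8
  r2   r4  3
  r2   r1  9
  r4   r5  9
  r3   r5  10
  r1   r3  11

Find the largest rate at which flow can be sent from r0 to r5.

Augment r0→r1→r3→r5: bottleneck 10, flow now 10.
Augment r0→r2→r4→r5: bottleneck 3, flow now 13.
No augmenting path remains; maximum flow = 13.
In the residual graph, reachable from r0: {r0, r1, r2, r3}.
Min-cut edges: r2→r4 (3), r3→r5 (10); capacity 3 + 10 = 13.
This cut is saturated, so no flow can exceed 13.

13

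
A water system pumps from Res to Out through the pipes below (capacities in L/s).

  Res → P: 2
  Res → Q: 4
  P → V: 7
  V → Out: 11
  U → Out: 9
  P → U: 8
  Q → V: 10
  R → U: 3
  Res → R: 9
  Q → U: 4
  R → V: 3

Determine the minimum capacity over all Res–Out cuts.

12

Augment Res→P→U→Out: bottleneck 2, flow now 2.
Augment Res→Q→U→Out: bottleneck 4, flow now 6.
Augment Res→R→U→Out: bottleneck 3, flow now 9.
Augment Res→R→V→Out: bottleneck 3, flow now 12.
No augmenting path remains; maximum flow = 12.
By max-flow min-cut, the minimum cut capacity equals the max flow.
In the residual graph, reachable from Res: {Res, R}.
Min-cut edges: Res→P (2), Res→Q (4), R→U (3), R→V (3); capacity 2 + 4 + 3 + 3 = 12.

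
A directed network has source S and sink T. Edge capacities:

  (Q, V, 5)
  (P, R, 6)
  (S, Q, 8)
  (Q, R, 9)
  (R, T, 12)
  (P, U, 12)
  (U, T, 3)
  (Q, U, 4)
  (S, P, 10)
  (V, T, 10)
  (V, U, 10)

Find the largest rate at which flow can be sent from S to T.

17

Augment S→P→R→T: bottleneck 6, flow now 6.
Augment S→P→U→T: bottleneck 3, flow now 9.
Augment S→Q→R→T: bottleneck 6, flow now 15.
Augment S→Q→V→T: bottleneck 2, flow now 17.
No augmenting path remains; maximum flow = 17.
In the residual graph, reachable from S: {S, P, U}.
Min-cut edges: S→Q (8), P→R (6), U→T (3); capacity 8 + 6 + 3 = 17.
This cut is saturated, so no flow can exceed 17.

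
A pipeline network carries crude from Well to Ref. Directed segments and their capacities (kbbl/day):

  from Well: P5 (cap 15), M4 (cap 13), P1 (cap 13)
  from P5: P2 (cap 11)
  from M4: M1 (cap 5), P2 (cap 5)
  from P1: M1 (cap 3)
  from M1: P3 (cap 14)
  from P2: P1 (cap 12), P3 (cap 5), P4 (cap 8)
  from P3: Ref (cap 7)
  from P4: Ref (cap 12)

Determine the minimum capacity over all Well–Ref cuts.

15

Augment Well→P5→P2→P3→Ref: bottleneck 5, flow now 5.
Augment Well→P5→P2→P4→Ref: bottleneck 6, flow now 11.
Augment Well→M4→M1→P3→Ref: bottleneck 2, flow now 13.
Augment Well→M4→P2→P4→Ref: bottleneck 2, flow now 15.
No augmenting path remains; maximum flow = 15.
By max-flow min-cut, the minimum cut capacity equals the max flow.
In the residual graph, reachable from Well: {Well, P5, M4, P1, M1, P2, P3}.
Min-cut edges: P2→P4 (8), P3→Ref (7); capacity 8 + 7 = 15.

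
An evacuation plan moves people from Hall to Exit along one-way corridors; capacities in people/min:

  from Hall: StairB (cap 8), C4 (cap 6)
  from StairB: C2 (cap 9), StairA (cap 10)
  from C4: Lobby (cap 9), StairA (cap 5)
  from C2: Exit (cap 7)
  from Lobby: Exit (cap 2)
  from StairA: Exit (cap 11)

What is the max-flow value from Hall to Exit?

14

Augment Hall→StairB→C2→Exit: bottleneck 7, flow now 7.
Augment Hall→StairB→StairA→Exit: bottleneck 1, flow now 8.
Augment Hall→C4→Lobby→Exit: bottleneck 2, flow now 10.
Augment Hall→C4→StairA→Exit: bottleneck 4, flow now 14.
No augmenting path remains; maximum flow = 14.
In the residual graph, reachable from Hall: {Hall}.
Min-cut edges: Hall→StairB (8), Hall→C4 (6); capacity 8 + 6 = 14.
This cut is saturated, so no flow can exceed 14.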